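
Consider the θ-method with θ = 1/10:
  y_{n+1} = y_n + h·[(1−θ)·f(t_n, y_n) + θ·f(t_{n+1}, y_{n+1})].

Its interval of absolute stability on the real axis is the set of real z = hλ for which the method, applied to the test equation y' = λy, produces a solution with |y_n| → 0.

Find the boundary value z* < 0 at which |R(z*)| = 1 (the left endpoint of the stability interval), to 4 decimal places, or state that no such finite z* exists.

With y'=λy (z=hλ):
  y_{n+1} = y_n + z·[9/10·y_n + 1/10·y_{n+1}] ⇒ (1 − 1/10z)y_{n+1} = (1 + 9/10z)y_n
  R(z) = (1 + 9/10z)/(1 − 1/10z).

Find x<0 with |R(x)|<1.
x=-0.96: |R|=0.1241
R=−1: 1+9/10x = −1+1/10x ⇒ -4/5x=2 ⇒ x=2/(-4/5)=-2.5000
Confirm numerically:
  x=-2.062: |R|=0.70950 <1
  x=-1.931: |R|=0.61847 <1
  x=-1.708: |R|=0.45883 <1
  x=-1.097: |R|=0.01144 <1
  x=-3.049: |R|=1.33658 >1
  x=-2.862: |R|=1.22516 >1
Interval (-2.5000, 0).

z* = -2.5000.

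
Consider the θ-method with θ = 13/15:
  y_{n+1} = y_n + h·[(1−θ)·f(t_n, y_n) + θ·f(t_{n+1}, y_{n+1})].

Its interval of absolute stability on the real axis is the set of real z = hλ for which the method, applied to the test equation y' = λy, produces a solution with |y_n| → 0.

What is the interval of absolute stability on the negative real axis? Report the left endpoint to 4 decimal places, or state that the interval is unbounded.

interval (−∞, 0).

Set f=λy, z=hλ:
  y_{n+1} = y_n + z·[2/15·y_n + 13/15·y_{n+1}] ⇒ (1 − 13/15z)y_{n+1} = (1 + 2/15z)y_n
  R(z) = (1 + 2/15z)/(1 − 13/15z).

Find x<0 with |R(x)|<1.
x=-1.25: |R|=0.4000
x=-2: |R|=0.2683
x=-10: |R|=0.0345
x=-100: |R|=0.1407
θ=13/15≥1/2 ⇒ |1+2/15x|<|1−13/15x| ∀x<0 ⇒ interval (−∞,0).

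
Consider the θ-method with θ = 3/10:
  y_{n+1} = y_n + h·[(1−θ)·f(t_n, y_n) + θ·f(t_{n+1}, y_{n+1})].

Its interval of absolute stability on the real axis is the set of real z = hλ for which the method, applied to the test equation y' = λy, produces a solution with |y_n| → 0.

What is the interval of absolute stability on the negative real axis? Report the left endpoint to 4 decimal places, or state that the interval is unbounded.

z∈(-5.0000,0).

Set f=λy, z=hλ:
  y_{n+1} = y_n + z·[7/10·y_n + 3/10·y_{n+1}] ⇒ (1 − 3/10z)y_{n+1} = (1 + 7/10z)y_n
  so R(z) = (1 + 7/10z)/(1 − 3/10z).

Boundary: |R(x)|=1, x<0.
x=-1.79: |R|=0.1646
R=−1: 1+7/10x = −1+3/10x ⇒ -2/5x=2 ⇒ x=2/(-2/5)=-5.0000
Confirm numerically:
  x=-4.861: |R|=0.97738 <1
  x=-3.366: |R|=0.67479 <1
  x=-3.232: |R|=0.64094 <1
  x=-2.531: |R|=0.43864 <1
  x=-5.390: |R|=1.05961 >1
  x=-5.351: |R|=1.05389 >1
Stable set (-5.0000, 0).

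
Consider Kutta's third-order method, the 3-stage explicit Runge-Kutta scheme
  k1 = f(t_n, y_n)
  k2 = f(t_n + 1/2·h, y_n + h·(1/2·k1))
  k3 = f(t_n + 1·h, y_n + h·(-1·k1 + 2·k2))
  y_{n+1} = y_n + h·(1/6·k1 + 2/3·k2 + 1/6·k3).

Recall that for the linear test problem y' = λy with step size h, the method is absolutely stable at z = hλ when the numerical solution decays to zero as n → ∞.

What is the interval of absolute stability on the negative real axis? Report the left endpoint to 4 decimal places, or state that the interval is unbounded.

z∈(-2.5127,0).

Set f=λy, z=hλ:
  order 3, 3-stage ⇒ R(z)=1+z+z^2/2+z^3/6
  (e.g. R(-1.7)=-0.07383, |R|=0.07383)

Find x<0 with |R(x)|<1.
x=-1.7: |R|=0.0738
|R(-2.39)|=0.8093 |R(-1.99)|=0.3234 |R(-1.13)|=0.2680
Bisect:
  x_lo=-3.3193 |R|=2.9056  x_hi=-0.2607 |R|=0.7703
  mid=-1.79001 |R|=0.14384 →hi
  mid=-2.55466 |R|=1.07025 →lo
  mid=-2.17233 |R|=0.52137 →hi
  mid=-2.36349 |R|=0.77089 →hi
  mid=-2.45907 |R|=0.91391 →hi
  mid=-2.50687 |R|=0.99036 →hi
  mid=-2.53076 |R|=1.02987 →lo
  ...
  [-2.51284,-2.51265] ⇒ x*=-2.5127
Stable set (-2.5127, 0).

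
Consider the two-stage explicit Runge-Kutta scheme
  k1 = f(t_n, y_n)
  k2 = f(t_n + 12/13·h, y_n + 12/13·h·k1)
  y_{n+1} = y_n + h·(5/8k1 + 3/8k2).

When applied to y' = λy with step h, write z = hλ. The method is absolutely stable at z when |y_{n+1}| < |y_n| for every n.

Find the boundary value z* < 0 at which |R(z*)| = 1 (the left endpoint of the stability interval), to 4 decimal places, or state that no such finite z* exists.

Test eqn y'=λy, z=hλ:
  k1=λy_n ⇒ h·k1=z·y_n;  k2=λ(1+12/13z)y_n ⇒ h·k2=z(1+12/13z)y_n
  y_{n+1}/y_n = 1 + 5/8z + 3/8z(1+12/13z) = 1 + z + 9/26z²
  Hence R(z) = 1 + z + 9/26z².

Find x<0 with |R(x)|<1.
x=-0.91: |R|=0.3766
R=1: x+9/26x²=0 ⇒ x=−26/9=-2.8889; min R=1−1/(4·9/26)=0.2778>−1
Confirm numerically:
  x=-2.833: |R|=0.94519 <1
  x=-2.758: |R|=0.87504 <1
  x=-2.148: |R|=0.44912 <1
  x=-1.331: |R|=0.28223 <1
  x=-3.248: |R|=1.40375 >1
  x=-3.231: |R|=1.38262 >1
  x=-3.143: |R|=1.27646 >1
Stable set (-2.8889, 0).

z* = -2.8889.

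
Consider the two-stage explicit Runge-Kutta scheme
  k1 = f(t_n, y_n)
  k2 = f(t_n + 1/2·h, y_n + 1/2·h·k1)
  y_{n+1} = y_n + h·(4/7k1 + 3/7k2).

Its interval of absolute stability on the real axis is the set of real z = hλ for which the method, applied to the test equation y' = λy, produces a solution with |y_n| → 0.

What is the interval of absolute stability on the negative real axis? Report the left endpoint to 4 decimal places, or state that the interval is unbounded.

(-4.6667, 0).

Test eqn y'=λy, z=hλ:
  k1=λy_n ⇒ h·k1=z·y_n;  k2=λ(1+1/2z)y_n ⇒ h·k2=z(1+1/2z)y_n
  y_{n+1}/y_n = 1 + 4/7z + 3/7z(1+1/2z) = 1 + z + 3/14z²
  so R(z) = 1 + z + 3/14z².

Solve |R(x)|<1 on ℝ⁻.
x=-1.8: |R|=0.1057
R=1: x+3/14x²=0 ⇒ x=−14/3=-4.6667; min R=1−1/(4·3/14)=-0.1667>−1
Confirm numerically:
  x=-3.181: |R|=0.01269 <1
  x=-2.114: |R|=0.15636 <1
  x=-1.870: |R|=0.12066 <1
  x=-5.184: |R|=1.57468 >1
  x=-5.136: |R|=1.51653 >1
Interval (-4.6667, 0).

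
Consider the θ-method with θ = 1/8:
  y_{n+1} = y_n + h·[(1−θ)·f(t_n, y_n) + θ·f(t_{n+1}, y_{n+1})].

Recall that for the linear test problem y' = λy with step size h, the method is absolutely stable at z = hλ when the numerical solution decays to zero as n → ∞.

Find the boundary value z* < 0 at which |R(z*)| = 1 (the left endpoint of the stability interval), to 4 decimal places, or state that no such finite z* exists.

On y'=λy, z=hλ:
  y_{n+1} = y_n + z·[7/8·y_n + 1/8·y_{n+1}] ⇒ (1 − 1/8z)y_{n+1} = (1 + 7/8z)y_n
  ⇒ R(z) = (1 + 7/8z)/(1 − 1/8z).

Boundary: |R(x)|=1, x<0.
x=-1.22: |R|=0.0586
R=−1: 1+7/8x = −1+1/8x ⇒ -3/4x=2 ⇒ x=2/(-3/4)=-2.6667
Confirm numerically:
  x=-2.359: |R|=0.82180 <1
  x=-2.132: |R|=0.68338 <1
  x=-2.131: |R|=0.68276 <1
  x=-1.451: |R|=0.22823 <1
  x=-3.199: |R|=1.28520 >1
  x=-3.071: |R|=1.21913 >1
  x=-2.854: |R|=1.10356 >1
So |R|<1 on (-2.6667, 0).

z* = -2.6667.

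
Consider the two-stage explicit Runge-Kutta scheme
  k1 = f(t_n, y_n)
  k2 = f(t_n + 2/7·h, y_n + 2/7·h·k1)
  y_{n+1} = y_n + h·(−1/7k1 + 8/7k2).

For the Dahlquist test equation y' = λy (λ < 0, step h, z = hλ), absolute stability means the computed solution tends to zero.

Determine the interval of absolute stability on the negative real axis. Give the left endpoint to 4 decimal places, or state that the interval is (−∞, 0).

On y'=λy, z=hλ:
  k1=λy_n ⇒ h·k1=z·y_n;  k2=λ(1+2/7z)y_n ⇒ h·k2=z(1+2/7z)y_n
  y_{n+1}/y_n = 1 − 1/7z + 8/7z(1+2/7z) = 1 + z + 16/49z²
  R(z) = 1 + z + 16/49z².

Find x<0 with |R(x)|<1.
x=-1.61: |R|=0.2364
R=1: x+16/49x²=0 ⇒ x=−49/16=-3.0625; min R=1−1/(4·16/49)=0.2344>−1
Confirm numerically:
  x=-2.833: |R|=0.78770 <1
  x=-1.832: |R|=0.26391 <1
  x=-1.658: |R|=0.23962 <1
  x=-1.551: |R|=0.23450 <1
  x=-3.643: |R|=1.69053 >1
  x=-3.627: |R|=1.66855 >1
  x=-3.200: |R|=1.14367 >1
Stable set (-3.0625, 0).

z∈(-3.0625,0).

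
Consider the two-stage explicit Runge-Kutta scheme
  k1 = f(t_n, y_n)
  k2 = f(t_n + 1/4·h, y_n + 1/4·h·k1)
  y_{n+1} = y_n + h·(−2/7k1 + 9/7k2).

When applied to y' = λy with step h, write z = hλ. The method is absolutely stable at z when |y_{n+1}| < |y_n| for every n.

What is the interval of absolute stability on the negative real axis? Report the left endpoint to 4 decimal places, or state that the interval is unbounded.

(-3.1111, 0).

On y'=λy, z=hλ:
  k1=λy_n ⇒ h·k1=z·y_n;  k2=λ(1+1/4z)y_n ⇒ h·k2=z(1+1/4z)y_n
  y_{n+1}/y_n = 1 − 2/7z + 9/7z(1+1/4z) = 1 + z + 9/28z²
  so R(z) = 1 + z + 9/28z².

Need |R(x)|<1, x<0.
x=-1.73: |R|=0.2320
R=1: x+9/28x²=0 ⇒ x=−28/9=-3.1111; min R=1−1/(4·9/28)=0.2222>−1
Confirm numerically:
  x=-2.786: |R|=0.70886 <1
  x=-2.412: |R|=0.45799 <1
  x=-2.198: |R|=0.35489 <1
  x=-1.926: |R|=0.26633 <1
  x=-3.385: |R|=1.29800 >1
  x=-3.188: |R|=1.07879 >1
  x=-3.169: |R|=1.05897 >1
Stable set (-3.1111, 0).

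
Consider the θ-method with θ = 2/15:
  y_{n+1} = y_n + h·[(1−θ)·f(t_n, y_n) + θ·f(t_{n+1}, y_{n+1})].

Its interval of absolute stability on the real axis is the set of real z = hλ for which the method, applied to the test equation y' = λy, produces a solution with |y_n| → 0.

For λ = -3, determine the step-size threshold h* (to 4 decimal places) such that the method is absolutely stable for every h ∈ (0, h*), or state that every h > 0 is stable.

On y'=λy, z=hλ:
  y_{n+1} = y_n + z·[13/15·y_n + 2/15·y_{n+1}] ⇒ (1 − 2/15z)y_{n+1} = (1 + 13/15z)y_n
  so R(z) = (1 + 13/15z)/(1 − 2/15z).

Find x<0 with |R(x)|<1.
x=-0.36: |R|=0.6565
R=−1: 1+13/15x = −1+2/15x ⇒ -11/15x=2 ⇒ x=2/(-11/15)=-2.7273
Confirm numerically:
  x=-2.309: |R|=0.76547 <1
  x=-2.055: |R|=0.61303 <1
  x=-1.970: |R|=0.56019 <1
  x=-1.255: |R|=0.07510 <1
  x=-3.035: |R|=1.16065 >1
  x=-3.033: |R|=1.15964 >1
So |R|<1 on (-2.7273, 0).

(-2.7273,0); λ=-3 ⇒ h* = (30/11)/3 = 0.9091.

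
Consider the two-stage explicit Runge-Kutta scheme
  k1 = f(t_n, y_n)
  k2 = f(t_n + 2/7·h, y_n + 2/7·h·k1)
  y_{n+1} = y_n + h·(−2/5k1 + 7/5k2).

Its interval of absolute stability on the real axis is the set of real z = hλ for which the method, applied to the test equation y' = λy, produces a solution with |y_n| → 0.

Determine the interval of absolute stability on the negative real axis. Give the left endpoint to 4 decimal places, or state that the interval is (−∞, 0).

Set f=λy, z=hλ:
  k1=λy_n ⇒ h·k1=z·y_n;  k2=λ(1+2/7z)y_n ⇒ h·k2=z(1+2/7z)y_n
  y_{n+1}/y_n = 1 − 2/5z + 7/5z(1+2/7z) = 1 + z + 2/5z²
  ⇒ R(z) = 1 + z + 2/5z².

Need |R(x)|<1, x<0.
x=-0.77: |R|=0.4672
R=1: x+2/5x²=0 ⇒ x=−5/2=-2.5000; min R=1−1/(4·2/5)=0.3750>−1
Confirm numerically:
  x=-1.948: |R|=0.56988 <1
  x=-1.760: |R|=0.47904 <1
  x=-1.591: |R|=0.42151 <1
  x=-2.896: |R|=1.45873 >1
  x=-2.817: |R|=1.35720 >1
  x=-2.607: |R|=1.11158 >1
So |R|<1 on (-2.5000, 0).

z∈(-2.5000,0).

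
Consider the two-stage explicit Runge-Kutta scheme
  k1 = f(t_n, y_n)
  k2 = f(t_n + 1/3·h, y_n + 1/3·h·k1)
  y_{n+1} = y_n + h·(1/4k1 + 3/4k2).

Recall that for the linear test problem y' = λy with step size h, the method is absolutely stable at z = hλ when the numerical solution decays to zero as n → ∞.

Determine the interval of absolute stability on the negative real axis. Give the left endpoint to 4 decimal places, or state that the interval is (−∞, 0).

(-4.0000, 0).

On y'=λy, z=hλ:
  k1=λy_n ⇒ h·k1=z·y_n;  k2=λ(1+1/3z)y_n ⇒ h·k2=z(1+1/3z)y_n
  y_{n+1}/y_n = 1 + 1/4z + 3/4z(1+1/3z) = 1 + z + 1/4z²
  so R(z) = 1 + z + 1/4z².

Solve |R(x)|<1 on ℝ⁻.
x=-1.29: |R|=0.1260
R=1: x+1/4x²=0 ⇒ x=−4=-4.0000; min R=1−1/(4·1/4)=0.0000>−1
Confirm numerically:
  x=-3.699: |R|=0.72165 <1
  x=-2.847: |R|=0.17935 <1
  x=-2.153: |R|=0.00585 <1
  x=-4.224: |R|=1.23654 >1
  x=-4.035: |R|=1.03531 >1
Interval (-4.0000, 0).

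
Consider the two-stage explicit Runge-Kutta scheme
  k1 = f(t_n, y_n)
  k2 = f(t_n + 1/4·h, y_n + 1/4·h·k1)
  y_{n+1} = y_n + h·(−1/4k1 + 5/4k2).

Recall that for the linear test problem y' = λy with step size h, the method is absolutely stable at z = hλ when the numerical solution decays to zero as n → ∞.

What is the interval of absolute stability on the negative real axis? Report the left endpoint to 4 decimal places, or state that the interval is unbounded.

Test eqn y'=λy, z=hλ:
  k1=λy_n ⇒ h·k1=z·y_n;  k2=λ(1+1/4z)y_n ⇒ h·k2=z(1+1/4z)y_n
  y_{n+1}/y_n = 1 − 1/4z + 5/4z(1+1/4z) = 1 + z + 5/16z²
  ⇒ R(z) = 1 + z + 5/16z².

Boundary: |R(x)|=1, x<0.
x=-1.4: |R|=0.2125
R=1: x+5/16x²=0 ⇒ x=−16/5=-3.2000; min R=1−1/(4·5/16)=0.2000>−1
Confirm numerically:
  x=-1.953: |R|=0.23894 <1
  x=-1.927: |R|=0.23342 <1
  x=-1.495: |R|=0.20345 <1
  x=-3.724: |R|=1.60981 >1
  x=-3.501: |R|=1.32931 >1
  x=-3.474: |R|=1.29746 >1
Stable set (-3.2000, 0).

(-3.2000, 0).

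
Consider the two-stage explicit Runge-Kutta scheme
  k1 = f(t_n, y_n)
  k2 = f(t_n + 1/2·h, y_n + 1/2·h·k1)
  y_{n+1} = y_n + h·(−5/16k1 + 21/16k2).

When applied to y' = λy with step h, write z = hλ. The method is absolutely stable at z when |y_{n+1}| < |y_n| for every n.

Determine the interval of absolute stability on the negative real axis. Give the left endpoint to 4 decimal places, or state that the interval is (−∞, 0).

(-1.5238, 0).

With y'=λy (z=hλ):
  k1=λy_n ⇒ h·k1=z·y_n;  k2=λ(1+1/2z)y_n ⇒ h·k2=z(1+1/2z)y_n
  y_{n+1}/y_n = 1 − 5/16z + 21/16z(1+1/2z) = 1 + z + 21/32z²
  R(z) = 1 + z + 21/32z².

Solve |R(x)|<1 on ℝ⁻.
x=-1.08: |R|=0.6854
R=1: x+21/32x²=0 ⇒ x=−32/21=-1.5238; min R=1−1/(4·21/32)=0.6190>−1
Confirm numerically:
  x=-1.038: |R|=0.66907 <1
  x=-0.883: |R|=0.62867 <1
  x=-0.792: |R|=0.61964 <1
  x=-2.056: |R|=1.71806 >1
  x=-1.778: |R|=1.29659 >1
  x=-1.644: |R|=1.12967 >1
Interval (-1.5238, 0).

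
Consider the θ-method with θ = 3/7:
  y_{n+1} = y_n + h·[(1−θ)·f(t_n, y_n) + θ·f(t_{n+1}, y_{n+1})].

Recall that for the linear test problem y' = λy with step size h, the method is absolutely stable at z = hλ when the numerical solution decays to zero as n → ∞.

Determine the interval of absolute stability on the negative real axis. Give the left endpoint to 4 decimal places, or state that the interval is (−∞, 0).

On y'=λy, z=hλ:
  y_{n+1} = y_n + z·[4/7·y_n + 3/7·y_{n+1}] ⇒ (1 − 3/7z)y_{n+1} = (1 + 4/7z)y_n
  so R(z) = (1 + 4/7z)/(1 − 3/7z).

Need |R(x)|<1, x<0.
x=-0.36: |R|=0.6881
R=−1: 1+4/7x = −1+3/7x ⇒ -1/7x=2 ⇒ x=2/(-1/7)=-14.0000
Confirm numerically:
  x=-12.482: |R|=0.96585 <1
  x=-11.577: |R|=0.94194 <1
  x=-9.116: |R|=0.85781 <1
  x=-14.456: |R|=1.00905 >1
  x=-14.036: |R|=1.00073 >1
Stable set (-14.0000, 0).

z∈(-14.0000,0).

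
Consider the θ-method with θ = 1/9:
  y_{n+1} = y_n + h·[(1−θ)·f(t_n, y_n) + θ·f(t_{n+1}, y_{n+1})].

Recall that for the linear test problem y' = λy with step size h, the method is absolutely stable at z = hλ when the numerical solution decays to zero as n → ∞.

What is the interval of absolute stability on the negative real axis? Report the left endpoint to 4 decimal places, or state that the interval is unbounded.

z∈(-2.5714,0).

Set f=λy, z=hλ:
  y_{n+1} = y_n + z·[8/9·y_n + 1/9·y_{n+1}] ⇒ (1 − 1/9z)y_{n+1} = (1 + 8/9z)y_n
  R(z) = (1 + 8/9z)/(1 − 1/9z).

Find x<0 with |R(x)|<1.
x=-1.35: |R|=0.1739
R=−1: 1+8/9x = −1+1/9x ⇒ -7/9x=2 ⇒ x=2/(-7/9)=-2.5714
Confirm numerically:
  x=-2.237: |R|=0.79167 <1
  x=-1.713: |R|=0.43909 <1
  x=-1.619: |R|=0.37216 <1
  x=-1.032: |R|=0.07416 <1
  x=-2.800: |R|=1.13559 >1
  x=-2.640: |R|=1.04124 >1
  x=-2.593: |R|=1.01303 >1
So |R|<1 on (-2.5714, 0).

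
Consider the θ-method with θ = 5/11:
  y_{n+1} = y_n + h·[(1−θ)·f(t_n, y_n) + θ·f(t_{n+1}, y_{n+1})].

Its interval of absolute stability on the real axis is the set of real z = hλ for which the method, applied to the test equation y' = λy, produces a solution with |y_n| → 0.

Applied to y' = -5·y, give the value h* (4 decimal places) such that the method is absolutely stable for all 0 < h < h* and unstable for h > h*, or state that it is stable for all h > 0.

Set f=λy, z=hλ:
  y_{n+1} = y_n + z·[6/11·y_n + 5/11·y_{n+1}] ⇒ (1 − 5/11z)y_{n+1} = (1 + 6/11z)y_n
  ⇒ R(z) = (1 + 6/11z)/(1 − 5/11z).

Solve |R(x)|<1 on ℝ⁻.
x=-0.39: |R|=0.6687
R=−1: 1+6/11x = −1+5/11x ⇒ -1/11x=2 ⇒ x=2/(-1/11)=-22.0000
Confirm numerically:
  x=-16.382: |R|=0.93953 <1
  x=-13.693: |R|=0.89546 <1
  x=-9.887: |R|=0.79957 <1
  x=-22.531: |R|=1.00429 >1
  x=-22.482: |R|=1.00391 >1
  x=-22.328: |R|=1.00267 >1
So |R|<1 on (-22.0000, 0).

(-22.0000,0); λ=-5 ⇒ h* = (22)/5 = 4.4000.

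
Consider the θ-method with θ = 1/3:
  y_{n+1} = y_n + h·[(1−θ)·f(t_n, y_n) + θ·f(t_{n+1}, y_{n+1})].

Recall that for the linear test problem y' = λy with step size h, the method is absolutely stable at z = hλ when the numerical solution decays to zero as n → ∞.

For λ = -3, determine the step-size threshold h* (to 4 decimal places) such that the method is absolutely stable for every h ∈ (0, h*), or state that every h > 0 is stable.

Set f=λy, z=hλ:
  y_{n+1} = y_n + z·[2/3·y_n + 1/3·y_{n+1}] ⇒ (1 − 1/3z)y_{n+1} = (1 + 2/3z)y_n
  R(z) = (1 + 2/3z)/(1 − 1/3z).

Need |R(x)|<1, x<0.
x=-0.32: |R|=0.7108
R=−1: 1+2/3x = −1+1/3x ⇒ -1/3x=2 ⇒ x=2/(-1/3)=-6.0000
Confirm numerically:
  x=-5.744: |R|=0.97072 <1
  x=-5.583: |R|=0.95142 <1
  x=-3.694: |R|=0.65551 <1
  x=-2.764: |R|=0.43858 <1
  x=-6.450: |R|=1.04762 >1
  x=-6.418: |R|=1.04438 >1
  x=-6.073: |R|=1.00805 >1
Interval (-6.0000, 0).

(-6.0000,0); λ=-3 ⇒ h* = (6)/3 = 2.0000.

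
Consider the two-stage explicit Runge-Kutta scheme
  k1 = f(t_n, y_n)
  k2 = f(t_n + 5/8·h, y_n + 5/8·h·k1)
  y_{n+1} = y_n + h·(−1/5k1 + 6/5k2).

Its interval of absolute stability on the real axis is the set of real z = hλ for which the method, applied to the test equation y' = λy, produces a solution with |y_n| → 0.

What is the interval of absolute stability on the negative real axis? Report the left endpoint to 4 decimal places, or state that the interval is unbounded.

With y'=λy (z=hλ):
  k1=λy_n ⇒ h·k1=z·y_n;  k2=λ(1+5/8z)y_n ⇒ h·k2=z(1+5/8z)y_n
  y_{n+1}/y_n = 1 − 1/5z + 6/5z(1+5/8z) = 1 + z + 3/4z²
  ⇒ R(z) = 1 + z + 3/4z².

Solve |R(x)|<1 on ℝ⁻.
x=-1.42: |R|=1.0923
R=1: x+3/4x²=0 ⇒ x=−4/3=-1.3333; min R=1−1/(4·3/4)=0.6667>−1
Confirm numerically:
  x=-1.242: |R|=0.91492 <1
  x=-0.762: |R|=0.67348 <1
  x=-0.635: |R|=0.66742 <1
  x=-1.749: |R|=1.54525 >1
  x=-1.723: |R|=1.50355 >1
  x=-1.420: |R|=1.09230 >1
Stable set (-1.3333, 0).

z∈(-1.3333,0).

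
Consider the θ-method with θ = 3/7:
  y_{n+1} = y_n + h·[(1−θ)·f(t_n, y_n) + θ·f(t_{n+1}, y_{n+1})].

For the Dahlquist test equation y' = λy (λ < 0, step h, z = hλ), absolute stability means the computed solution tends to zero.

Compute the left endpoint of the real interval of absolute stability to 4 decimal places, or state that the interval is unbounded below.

left endpoint -14.0000.

Test eqn y'=λy, z=hλ:
  y_{n+1} = y_n + z·[4/7·y_n + 3/7·y_{n+1}] ⇒ (1 − 3/7z)y_{n+1} = (1 + 4/7z)y_n
  ⇒ R(z) = (1 + 4/7z)/(1 − 3/7z).

Need |R(x)|<1, x<0.
x=-1.16: |R|=0.2252
R=−1: 1+4/7x = −1+3/7x ⇒ -1/7x=2 ⇒ x=2/(-1/7)=-14.0000
Confirm numerically:
  x=-13.906: |R|=0.99807 <1
  x=-10.648: |R|=0.91393 <1
  x=-7.994: |R|=0.80615 <1
  x=-14.324: |R|=1.00648 >1
  x=-14.287: |R|=1.00576 >1
  x=-14.241: |R|=1.00485 >1
So |R|<1 on (-14.0000, 0).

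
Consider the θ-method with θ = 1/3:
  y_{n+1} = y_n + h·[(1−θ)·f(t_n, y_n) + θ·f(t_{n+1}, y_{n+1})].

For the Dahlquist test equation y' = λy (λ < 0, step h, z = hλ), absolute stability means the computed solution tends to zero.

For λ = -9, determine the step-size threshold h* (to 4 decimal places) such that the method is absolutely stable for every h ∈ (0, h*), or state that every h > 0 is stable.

On y'=λy, z=hλ:
  y_{n+1} = y_n + z·[2/3·y_n + 1/3·y_{n+1}] ⇒ (1 − 1/3z)y_{n+1} = (1 + 2/3z)y_n
  Hence R(z) = (1 + 2/3z)/(1 − 1/3z).

Find x<0 with |R(x)|<1.
x=-1.58: |R|=0.0349
R=−1: 1+2/3x = −1+1/3x ⇒ -1/3x=2 ⇒ x=2/(-1/3)=-6.0000
Confirm numerically:
  x=-5.266: |R|=0.91120 <1
  x=-5.094: |R|=0.88807 <1
  x=-3.704: |R|=0.65752 <1
  x=-2.786: |R|=0.44452 <1
  x=-6.514: |R|=1.05403 >1
  x=-6.417: |R|=1.04428 >1
Stable set (-6.0000, 0).

(-6.0000,0); λ=-9 ⇒ h* = (6)/9 = 0.6667.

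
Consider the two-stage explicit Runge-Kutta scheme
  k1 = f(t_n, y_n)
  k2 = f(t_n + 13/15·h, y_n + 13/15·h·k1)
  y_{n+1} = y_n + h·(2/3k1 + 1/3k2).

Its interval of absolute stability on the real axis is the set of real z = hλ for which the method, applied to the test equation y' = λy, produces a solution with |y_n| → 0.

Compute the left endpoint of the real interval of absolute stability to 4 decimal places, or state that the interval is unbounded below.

left endpoint -3.4615.

Set f=λy, z=hλ:
  k1=λy_n ⇒ h·k1=z·y_n;  k2=λ(1+13/15z)y_n ⇒ h·k2=z(1+13/15z)y_n
  y_{n+1}/y_n = 1 + 2/3z + 1/3z(1+13/15z) = 1 + z + 13/45z²
  Hence R(z) = 1 + z + 13/45z².

Find x<0 with |R(x)|<1.
x=-1.78: |R|=0.1353
R=1: x+13/45x²=0 ⇒ x=−45/13=-3.4615; min R=1−1/(4·13/45)=0.1346>−1
Confirm numerically:
  x=-3.351: |R|=0.89299 <1
  x=-3.012: |R|=0.60884 <1
  x=-2.353: |R|=0.24646 <1
  x=-3.871: |R|=1.45790 >1
  x=-3.605: |R|=1.14941 >1
So |R|<1 on (-3.4615, 0).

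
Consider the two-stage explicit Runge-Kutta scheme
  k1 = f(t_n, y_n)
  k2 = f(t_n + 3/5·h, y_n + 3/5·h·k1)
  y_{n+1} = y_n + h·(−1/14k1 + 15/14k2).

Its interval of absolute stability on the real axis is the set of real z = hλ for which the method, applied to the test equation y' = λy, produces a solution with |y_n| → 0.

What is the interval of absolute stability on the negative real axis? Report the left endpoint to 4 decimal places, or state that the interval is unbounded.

(-1.5556, 0).

Test eqn y'=λy, z=hλ:
  k1=λy_n ⇒ h·k1=z·y_n;  k2=λ(1+3/5z)y_n ⇒ h·k2=z(1+3/5z)y_n
  y_{n+1}/y_n = 1 − 1/14z + 15/14z(1+3/5z) = 1 + z + 9/14z²
  Hence R(z) = 1 + z + 9/14z².

Solve |R(x)|<1 on ℝ⁻.
x=-1.38: |R|=0.8443
R=1: x+9/14x²=0 ⇒ x=−14/9=-1.5556; min R=1−1/(4·9/14)=0.6111>−1
Confirm numerically:
  x=-1.525: |R|=0.97004 <1
  x=-1.487: |R|=0.93447 <1
  x=-1.365: |R|=0.83279 <1
  x=-1.029: |R|=0.65168 <1
  x=-2.064: |R|=1.67463 >1
  x=-1.611: |R|=1.05742 >1
Interval (-1.5556, 0).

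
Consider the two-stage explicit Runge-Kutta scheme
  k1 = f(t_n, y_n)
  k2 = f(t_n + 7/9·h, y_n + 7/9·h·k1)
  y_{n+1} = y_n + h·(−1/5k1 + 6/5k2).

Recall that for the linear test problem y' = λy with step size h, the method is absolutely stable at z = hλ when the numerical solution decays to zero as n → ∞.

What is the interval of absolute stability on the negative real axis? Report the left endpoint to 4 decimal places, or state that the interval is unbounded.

(-1.0714, 0).

With y'=λy (z=hλ):
  k1=λy_n ⇒ h·k1=z·y_n;  k2=λ(1+7/9z)y_n ⇒ h·k2=z(1+7/9z)y_n
  y_{n+1}/y_n = 1 − 1/5z + 6/5z(1+7/9z) = 1 + z + 14/15z²
  R(z) = 1 + z + 14/15z².

Solve |R(x)|<1 on ℝ⁻.
x=-1.46: |R|=1.5295
R=1: x+14/15x²=0 ⇒ x=−15/14=-1.0714; min R=1−1/(4·14/15)=0.7321>−1
Confirm numerically:
  x=-0.964: |R|=0.90334 <1
  x=-0.833: |R|=0.81463 <1
  x=-0.783: |R|=0.78922 <1
  x=-0.516: |R|=0.73251 <1
  x=-1.430: |R|=1.47857 >1
  x=-1.339: |R|=1.33439 >1
  x=-1.281: |R|=1.25056 >1
Interval (-1.0714, 0).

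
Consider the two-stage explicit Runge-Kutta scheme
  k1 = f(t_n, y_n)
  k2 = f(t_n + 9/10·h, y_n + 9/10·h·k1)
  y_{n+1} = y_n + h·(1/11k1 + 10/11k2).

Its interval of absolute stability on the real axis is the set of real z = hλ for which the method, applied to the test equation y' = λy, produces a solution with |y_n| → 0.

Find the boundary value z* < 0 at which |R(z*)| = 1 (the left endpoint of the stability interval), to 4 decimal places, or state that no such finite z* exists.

left endpoint -1.2222.

Set f=λy, z=hλ:
  k1=λy_n ⇒ h·k1=z·y_n;  k2=λ(1+9/10z)y_n ⇒ h·k2=z(1+9/10z)y_n
  y_{n+1}/y_n = 1 + 1/11z + 10/11z(1+9/10z) = 1 + z + 9/11z²
  R(z) = 1 + z + 9/11z².

Solve |R(x)|<1 on ℝ⁻.
x=-0.7: |R|=0.7009
R=1: x+9/11x²=0 ⇒ x=−11/9=-1.2222; min R=1−1/(4·9/11)=0.6944>−1
Confirm numerically:
  x=-1.088: |R|=0.88052 <1
  x=-0.983: |R|=0.80760 <1
  x=-0.885: |R|=0.75582 <1
  x=-0.726: |R|=0.70524 <1
  x=-1.663: |R|=1.59974 >1
  x=-1.598: |R|=1.49131 >1
  x=-1.296: |R|=1.07823 >1
Stable set (-1.2222, 0).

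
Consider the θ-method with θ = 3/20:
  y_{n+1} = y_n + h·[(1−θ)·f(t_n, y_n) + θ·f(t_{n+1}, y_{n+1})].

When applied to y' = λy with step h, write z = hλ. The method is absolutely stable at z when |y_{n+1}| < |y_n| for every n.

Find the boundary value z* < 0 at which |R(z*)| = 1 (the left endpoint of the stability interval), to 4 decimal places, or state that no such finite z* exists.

On y'=λy, z=hλ:
  y_{n+1} = y_n + z·[17/20·y_n + 3/20·y_{n+1}] ⇒ (1 − 3/20z)y_{n+1} = (1 + 17/20z)y_n
  Hence R(z) = (1 + 17/20z)/(1 − 3/20z).

Need |R(x)|<1, x<0.
x=-0.52: |R|=0.5176
R=−1: 1+17/20x = −1+3/20x ⇒ -7/10x=2 ⇒ x=2/(-7/10)=-2.8571
Confirm numerically:
  x=-2.640: |R|=0.89112 <1
  x=-1.793: |R|=0.41298 <1
  x=-1.300: |R|=0.08787 <1
  x=-3.015: |R|=1.07609 >1
  x=-2.960: |R|=1.04986 >1
Stable set (-2.8571, 0).

left endpoint -2.8571.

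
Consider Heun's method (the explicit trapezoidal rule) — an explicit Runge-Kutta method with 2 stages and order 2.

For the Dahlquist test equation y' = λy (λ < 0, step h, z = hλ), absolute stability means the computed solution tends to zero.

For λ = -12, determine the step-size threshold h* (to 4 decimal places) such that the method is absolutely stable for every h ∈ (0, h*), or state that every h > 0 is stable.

(-2.0000,0); λ=-12 ⇒ h* = 0.1667.

Test eqn y'=λy, z=hλ:
  order 2, 2-stage ⇒ R(z)=1+z+z^2/2
  (e.g. R(-0.35)=0.71125, |R|=0.71125)

Need |R(x)|<1, x<0.
x=-0.35: |R|=0.7113
|R(-2.29)|=1.3321 |R(-2.06)|=1.0618 |R(-0.79)|=0.5221
Bisect:
  x_lo=-2.7820 |R|=2.0877  x_hi=-0.1502 |R|=0.8611
  mid=-1.46610 |R|=0.60862 →hi
  mid=-2.12404 |R|=1.13173 →lo
  mid=-1.79507 |R|=0.81607 →hi
  mid=-1.95955 |R|=0.96037 →hi
  mid=-2.04180 |R|=1.04267 →lo
  mid=-2.00068 |R|=1.00068 →lo
  mid=-1.98012 |R|=0.98031 →hi
  mid=-1.99040 |R|=0.99044 →hi
  mid=-1.99554 |R|=0.99555 →hi
  ...
  [-2.00003,-1.99987] ⇒ x*=-2.0000
Stable set (-2.0000, 0).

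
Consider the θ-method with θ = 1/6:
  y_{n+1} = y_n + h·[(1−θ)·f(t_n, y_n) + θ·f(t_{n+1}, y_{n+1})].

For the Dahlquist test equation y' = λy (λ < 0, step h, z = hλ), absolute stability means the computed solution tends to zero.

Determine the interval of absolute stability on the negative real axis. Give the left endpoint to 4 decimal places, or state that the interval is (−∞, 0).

Set f=λy, z=hλ:
  y_{n+1} = y_n + z·[5/6·y_n + 1/6·y_{n+1}] ⇒ (1 − 1/6z)y_{n+1} = (1 + 5/6z)y_n
  Hence R(z) = (1 + 5/6z)/(1 − 1/6z).

Solve |R(x)|<1 on ℝ⁻.
x=-1.32: |R|=0.0820
R=−1: 1+5/6x = −1+1/6x ⇒ -2/3x=2 ⇒ x=2/(-2/3)=-3.0000
Confirm numerically:
  x=-2.761: |R|=0.89088 <1
  x=-2.504: |R|=0.76670 <1
  x=-1.493: |R|=0.19552 <1
  x=-1.382: |R|=0.12327 <1
  x=-3.455: |R|=1.19249 >1
  x=-3.086: |R|=1.03786 >1
Stable set (-3.0000, 0).

z∈(-3.0000,0).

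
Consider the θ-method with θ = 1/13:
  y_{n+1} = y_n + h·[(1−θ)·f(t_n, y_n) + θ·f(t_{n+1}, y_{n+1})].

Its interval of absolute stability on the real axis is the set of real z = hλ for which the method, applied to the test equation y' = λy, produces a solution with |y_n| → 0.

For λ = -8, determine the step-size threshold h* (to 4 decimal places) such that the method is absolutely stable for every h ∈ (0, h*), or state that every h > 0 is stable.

(-2.3636,0); λ=-8 ⇒ h* = (26/11)/8 = 0.2955.

Test eqn y'=λy, z=hλ:
  y_{n+1} = y_n + z·[12/13·y_n + 1/13·y_{n+1}] ⇒ (1 − 1/13z)y_{n+1} = (1 + 12/13z)y_n
  so R(z) = (1 + 12/13z)/(1 − 1/13z).

Solve |R(x)|<1 on ℝ⁻.
x=-1.12: |R|=0.0312
R=−1: 1+12/13x = −1+1/13x ⇒ -11/13x=2 ⇒ x=2/(-11/13)=-2.3636
Confirm numerically:
  x=-2.035: |R|=0.75956 <1
  x=-1.562: |R|=0.39445 <1
  x=-1.097: |R|=0.01163 <1
  x=-0.982: |R|=0.08697 <1
  x=-2.576: |R|=1.14997 >1
  x=-2.469: |R|=1.07492 >1
Interval (-2.3636, 0).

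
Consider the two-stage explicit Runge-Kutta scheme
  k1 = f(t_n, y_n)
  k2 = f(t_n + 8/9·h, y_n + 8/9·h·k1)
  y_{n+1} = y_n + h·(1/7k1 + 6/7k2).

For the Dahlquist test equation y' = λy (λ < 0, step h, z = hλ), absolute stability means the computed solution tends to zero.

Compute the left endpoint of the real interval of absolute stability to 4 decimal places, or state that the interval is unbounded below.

Test eqn y'=λy, z=hλ:
  k1=λy_n ⇒ h·k1=z·y_n;  k2=λ(1+8/9z)y_n ⇒ h·k2=z(1+8/9z)y_n
  y_{n+1}/y_n = 1 + 1/7z + 6/7z(1+8/9z) = 1 + z + 16/21z²
  so R(z) = 1 + z + 16/21z².

Find x<0 with |R(x)|<1.
x=-1.42: |R|=1.1163
R=1: x+16/21x²=0 ⇒ x=−21/16=-1.3125; min R=1−1/(4·16/21)=0.6719>−1
Confirm numerically:
  x=-1.288: |R|=0.97596 <1
  x=-1.179: |R|=0.88008 <1
  x=-1.019: |R|=0.77213 <1
  x=-1.816: |R|=1.69665 >1
  x=-1.777: |R|=1.62889 >1
  x=-1.457: |R|=1.16041 >1
Interval (-1.3125, 0).

left endpoint -1.3125.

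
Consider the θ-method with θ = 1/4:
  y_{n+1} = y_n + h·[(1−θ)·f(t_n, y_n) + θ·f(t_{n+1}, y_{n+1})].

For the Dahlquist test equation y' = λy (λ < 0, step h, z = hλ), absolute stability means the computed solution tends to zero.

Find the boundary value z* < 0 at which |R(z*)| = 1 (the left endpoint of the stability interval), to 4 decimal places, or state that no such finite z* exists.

Set f=λy, z=hλ:
  y_{n+1} = y_n + z·[3/4·y_n + 1/4·y_{n+1}] ⇒ (1 − 1/4z)y_{n+1} = (1 + 3/4z)y_n
  ⇒ R(z) = (1 + 3/4z)/(1 − 1/4z).

Need |R(x)|<1, x<0.
x=-1.73: |R|=0.2077
R=−1: 1+3/4x = −1+1/4x ⇒ -1/2x=2 ⇒ x=2/(-1/2)=-4.0000
Confirm numerically:
  x=-2.779: |R|=0.63977 <1
  x=-2.650: |R|=0.59398 <1
  x=-2.452: |R|=0.52015 <1
  x=-1.852: |R|=0.26589 <1
  x=-4.464: |R|=1.10964 >1
  x=-4.345: |R|=1.08268 >1
So |R|<1 on (-4.0000, 0).

left endpoint -4.0000.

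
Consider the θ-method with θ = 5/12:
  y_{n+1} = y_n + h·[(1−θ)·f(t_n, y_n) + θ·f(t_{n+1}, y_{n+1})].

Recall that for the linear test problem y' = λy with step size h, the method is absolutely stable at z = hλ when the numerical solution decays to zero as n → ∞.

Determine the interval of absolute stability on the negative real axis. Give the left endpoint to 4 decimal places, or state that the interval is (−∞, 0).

z∈(-12.0000,0).

With y'=λy (z=hλ):
  y_{n+1} = y_n + z·[7/12·y_n + 5/12·y_{n+1}] ⇒ (1 − 5/12z)y_{n+1} = (1 + 7/12z)y_n
  Hence R(z) = (1 + 7/12z)/(1 − 5/12z).

Solve |R(x)|<1 on ℝ⁻.
x=-0.7: |R|=0.4581
R=−1: 1+7/12x = −1+5/12x ⇒ -1/6x=2 ⇒ x=2/(-1/6)=-12.0000
Confirm numerically:
  x=-11.682: |R|=0.99097 <1
  x=-9.989: |R|=0.93507 <1
  x=-7.261: |R|=0.80379 <1
  x=-12.465: |R|=1.01251 >1
  x=-12.293: |R|=1.00798 >1
Stable set (-12.0000, 0).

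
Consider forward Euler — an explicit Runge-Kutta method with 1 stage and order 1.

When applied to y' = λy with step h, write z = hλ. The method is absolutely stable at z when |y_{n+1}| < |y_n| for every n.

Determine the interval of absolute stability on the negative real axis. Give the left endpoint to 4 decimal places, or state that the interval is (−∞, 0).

With y'=λy (z=hλ):
  order 1, 1-stage ⇒ R(z)=1+z
  (e.g. R(-1.7)=-0.70000, |R|=0.70000)

Solve |R(x)|<1 on ℝ⁻.
x=-1.7: |R|=0.7000
|R(-2.22)|=1.2200 |R(-1.6)|=0.6000 |R(-1.07)|=0.0700
Bisect:
  x_lo=-2.5140 |R|=1.5140  x_hi=-0.1823 |R|=0.8177
  mid=-1.34813 |R|=0.34813 →hi
  mid=-1.93106 |R|=0.93106 →hi
  mid=-2.22253 |R|=1.22253 →lo
  mid=-2.07680 |R|=1.07680 →lo
  mid=-2.00393 |R|=1.00393 →lo
  mid=-1.96750 |R|=0.96750 →hi
  mid=-1.98571 |R|=0.98571 →hi
  mid=-1.99482 |R|=0.99482 →hi
  mid=-1.99938 |R|=0.99938 →hi
  mid=-2.00165 |R|=1.00165 →lo
  ...
  [-2.00009,-1.99995] ⇒ x*=-2.0000
Stable set (-2.0000, 0).

(-2.0000, 0).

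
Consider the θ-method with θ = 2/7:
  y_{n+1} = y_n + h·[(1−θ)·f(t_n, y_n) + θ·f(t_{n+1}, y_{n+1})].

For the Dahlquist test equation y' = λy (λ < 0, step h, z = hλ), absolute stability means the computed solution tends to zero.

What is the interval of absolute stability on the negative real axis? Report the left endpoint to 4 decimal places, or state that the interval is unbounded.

On y'=λy, z=hλ:
  y_{n+1} = y_n + z·[5/7·y_n + 2/7·y_{n+1}] ⇒ (1 − 2/7z)y_{n+1} = (1 + 5/7z)y_n
  R(z) = (1 + 5/7z)/(1 − 2/7z).

Find x<0 with |R(x)|<1.
x=-0.99: |R|=0.2283
R=−1: 1+5/7x = −1+2/7x ⇒ -3/7x=2 ⇒ x=2/(-3/7)=-4.6667
Confirm numerically:
  x=-4.590: |R|=0.98578 <1
  x=-4.445: |R|=0.95815 <1
  x=-2.311: |R|=0.39193 <1
  x=-2.310: |R|=0.39157 <1
  x=-5.192: |R|=1.09066 >1
  x=-4.717: |R|=1.00919 >1
Interval (-4.6667, 0).

(-4.6667, 0).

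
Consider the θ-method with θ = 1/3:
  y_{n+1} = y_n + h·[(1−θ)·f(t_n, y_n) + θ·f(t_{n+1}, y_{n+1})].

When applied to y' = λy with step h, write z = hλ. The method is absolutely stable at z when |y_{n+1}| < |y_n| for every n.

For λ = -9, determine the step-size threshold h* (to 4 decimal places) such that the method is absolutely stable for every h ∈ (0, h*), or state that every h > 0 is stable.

With y'=λy (z=hλ):
  y_{n+1} = y_n + z·[2/3·y_n + 1/3·y_{n+1}] ⇒ (1 − 1/3z)y_{n+1} = (1 + 2/3z)y_n
  R(z) = (1 + 2/3z)/(1 − 1/3z).

Solve |R(x)|<1 on ℝ⁻.
x=-0.88: |R|=0.3196
R=−1: 1+2/3x = −1+1/3x ⇒ -1/3x=2 ⇒ x=2/(-1/3)=-6.0000
Confirm numerically:
  x=-5.642: |R|=0.95857 <1
  x=-5.052: |R|=0.88227 <1
  x=-3.172: |R|=0.54180 <1
  x=-3.155: |R|=0.53777 <1
  x=-6.421: |R|=1.04469 >1
  x=-6.203: |R|=1.02206 >1
So |R|<1 on (-6.0000, 0).

(-6.0000,0); λ=-9 ⇒ h* = (6)/9 = 0.6667.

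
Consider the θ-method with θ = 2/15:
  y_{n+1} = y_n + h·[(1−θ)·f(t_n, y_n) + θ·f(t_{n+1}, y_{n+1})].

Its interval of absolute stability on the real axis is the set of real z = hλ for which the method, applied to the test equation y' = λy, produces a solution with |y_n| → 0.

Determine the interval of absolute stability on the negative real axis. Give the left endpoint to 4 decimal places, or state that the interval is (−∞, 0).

(-2.7273, 0).

On y'=λy, z=hλ:
  y_{n+1} = y_n + z·[13/15·y_n + 2/15·y_{n+1}] ⇒ (1 − 2/15z)y_{n+1} = (1 + 13/15z)y_n
  R(z) = (1 + 13/15z)/(1 − 2/15z).

Boundary: |R(x)|=1, x<0.
x=-1.25: |R|=0.0714
R=−1: 1+13/15x = −1+2/15x ⇒ -11/15x=2 ⇒ x=2/(-11/15)=-2.7273
Confirm numerically:
  x=-2.362: |R|=0.79629 <1
  x=-1.964: |R|=0.55642 <1
  x=-1.655: |R|=0.35582 <1
  x=-1.629: |R|=0.33832 <1
  x=-2.879: |R|=1.08040 >1
  x=-2.775: |R|=1.02555 >1
Interval (-2.7273, 0).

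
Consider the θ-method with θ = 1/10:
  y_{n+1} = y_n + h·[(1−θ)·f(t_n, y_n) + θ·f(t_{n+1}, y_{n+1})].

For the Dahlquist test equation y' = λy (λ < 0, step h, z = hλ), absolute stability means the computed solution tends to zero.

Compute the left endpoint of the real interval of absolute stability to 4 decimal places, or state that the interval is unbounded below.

With y'=λy (z=hλ):
  y_{n+1} = y_n + z·[9/10·y_n + 1/10·y_{n+1}] ⇒ (1 − 1/10z)y_{n+1} = (1 + 9/10z)y_n
  ⇒ R(z) = (1 + 9/10z)/(1 − 1/10z).

Find x<0 with |R(x)|<1.
x=-0.89: |R|=0.1827
R=−1: 1+9/10x = −1+1/10x ⇒ -4/5x=2 ⇒ x=2/(-4/5)=-2.5000
Confirm numerically:
  x=-2.226: |R|=0.82071 <1
  x=-1.778: |R|=0.50959 <1
  x=-1.590: |R|=0.37187 <1
  x=-2.727: |R|=1.14269 >1
  x=-2.689: |R|=1.11916 >1
  x=-2.548: |R|=1.03060 >1
Interval (-2.5000, 0).

left endpoint -2.5000.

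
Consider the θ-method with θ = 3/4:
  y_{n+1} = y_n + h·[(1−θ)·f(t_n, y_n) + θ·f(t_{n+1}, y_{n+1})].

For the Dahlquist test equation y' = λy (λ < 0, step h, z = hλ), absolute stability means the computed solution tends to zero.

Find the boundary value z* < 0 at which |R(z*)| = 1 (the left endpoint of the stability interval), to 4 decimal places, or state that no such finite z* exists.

(−∞, 0) — no finite endpoint.

Set f=λy, z=hλ:
  y_{n+1} = y_n + z·[1/4·y_n + 3/4·y_{n+1}] ⇒ (1 − 3/4z)y_{n+1} = (1 + 1/4z)y_n
  Hence R(z) = (1 + 1/4z)/(1 − 3/4z).

Boundary: |R(x)|=1, x<0.
x=-0.55: |R|=0.6106
x=-2: |R|=0.2000
x=-10: |R|=0.1765
x=-100: |R|=0.3158
θ=3/4≥1/2 ⇒ |1+1/4x|<|1−3/4x| ∀x<0 ⇒ unbounded interval.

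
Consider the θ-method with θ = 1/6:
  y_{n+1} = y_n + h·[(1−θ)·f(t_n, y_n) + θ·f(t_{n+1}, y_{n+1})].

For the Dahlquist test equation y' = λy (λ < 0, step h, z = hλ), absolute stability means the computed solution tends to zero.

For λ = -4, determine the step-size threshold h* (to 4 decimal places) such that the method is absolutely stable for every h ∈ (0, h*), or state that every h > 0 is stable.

(-3.0000,0); λ=-4 ⇒ h* = (3)/4 = 0.7500.

With y'=λy (z=hλ):
  y_{n+1} = y_n + z·[5/6·y_n + 1/6·y_{n+1}] ⇒ (1 − 1/6z)y_{n+1} = (1 + 5/6z)y_n
  Hence R(z) = (1 + 5/6z)/(1 − 1/6z).

Boundary: |R(x)|=1, x<0.
x=-0.72: |R|=0.3571
R=−1: 1+5/6x = −1+1/6x ⇒ -2/3x=2 ⇒ x=2/(-2/3)=-3.0000
Confirm numerically:
  x=-1.682: |R|=0.31372 <1
  x=-1.604: |R|=0.26565 <1
  x=-1.527: |R|=0.21722 <1
  x=-3.428: |R|=1.18159 >1
  x=-3.142: |R|=1.06213 >1
Interval (-3.0000, 0).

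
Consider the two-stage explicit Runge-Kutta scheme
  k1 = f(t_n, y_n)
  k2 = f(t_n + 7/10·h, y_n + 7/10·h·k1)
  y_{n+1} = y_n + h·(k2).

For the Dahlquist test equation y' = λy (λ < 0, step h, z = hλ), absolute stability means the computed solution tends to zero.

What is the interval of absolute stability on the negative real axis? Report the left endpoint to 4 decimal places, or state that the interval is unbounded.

Set f=λy, z=hλ:
  k1=λy_n ⇒ h·k1=z·y_n;  k2=λ(1+7/10z)y_n ⇒ h·k2=z(1+7/10z)y_n
  y_{n+1}/y_n = 1 + z(1+7/10z) = 1 + z + 7/10z²
  so R(z) = 1 + z + 7/10z².

Need |R(x)|<1, x<0.
x=-1.54: |R|=1.1201
R=1: x+7/10x²=0 ⇒ x=−10/7=-1.4286; min R=1−1/(4·7/10)=0.6429>−1
Confirm numerically:
  x=-1.283: |R|=0.86926 <1
  x=-1.102: |R|=0.74808 <1
  x=-0.917: |R|=0.67162 <1
  x=-1.822: |R|=1.50178 >1
  x=-1.558: |R|=1.14115 >1
Interval (-1.4286, 0).

z∈(-1.4286,0).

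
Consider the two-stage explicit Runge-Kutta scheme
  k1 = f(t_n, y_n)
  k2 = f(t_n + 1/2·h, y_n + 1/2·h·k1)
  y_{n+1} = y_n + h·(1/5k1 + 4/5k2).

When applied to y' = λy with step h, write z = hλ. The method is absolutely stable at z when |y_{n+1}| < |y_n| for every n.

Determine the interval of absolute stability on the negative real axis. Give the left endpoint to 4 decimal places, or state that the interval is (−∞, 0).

(-2.5000, 0).

Test eqn y'=λy, z=hλ:
  k1=λy_n ⇒ h·k1=z·y_n;  k2=λ(1+1/2z)y_n ⇒ h·k2=z(1+1/2z)y_n
  y_{n+1}/y_n = 1 + 1/5z + 4/5z(1+1/2z) = 1 + z + 2/5z²
  R(z) = 1 + z + 2/5z².

Solve |R(x)|<1 on ℝ⁻.
x=-1.24: |R|=0.3750
R=1: x+2/5x²=0 ⇒ x=−5/2=-2.5000; min R=1−1/(4·2/5)=0.3750>−1
Confirm numerically:
  x=-1.793: |R|=0.49294 <1
  x=-1.671: |R|=0.44590 <1
  x=-1.425: |R|=0.38725 <1
  x=-1.233: |R|=0.37512 <1
  x=-2.808: |R|=1.34595 >1
  x=-2.764: |R|=1.29188 >1
  x=-2.521: |R|=1.02118 >1
So |R|<1 on (-2.5000, 0).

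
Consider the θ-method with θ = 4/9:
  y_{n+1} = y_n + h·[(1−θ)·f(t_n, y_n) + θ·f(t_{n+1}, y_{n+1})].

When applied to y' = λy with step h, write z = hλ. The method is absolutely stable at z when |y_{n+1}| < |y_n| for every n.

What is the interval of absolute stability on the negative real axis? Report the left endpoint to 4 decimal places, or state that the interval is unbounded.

z∈(-18.0000,0).

With y'=λy (z=hλ):
  y_{n+1} = y_n + z·[5/9·y_n + 4/9·y_{n+1}] ⇒ (1 − 4/9z)y_{n+1} = (1 + 5/9z)y_n
  Hence R(z) = (1 + 5/9z)/(1 − 4/9z).

Find x<0 with |R(x)|<1.
x=-1.75: |R|=0.0156
R=−1: 1+5/9x = −1+4/9x ⇒ -1/9x=2 ⇒ x=2/(-1/9)=-18.0000
Confirm numerically:
  x=-13.386: |R|=0.92623 <1
  x=-12.436: |R|=0.90528 <1
  x=-10.271: |R|=0.84568 <1
  x=-8.499: |R|=0.77903 <1
  x=-18.231: |R|=1.00282 >1
  x=-18.083: |R|=1.00102 >1
Stable set (-18.0000, 0).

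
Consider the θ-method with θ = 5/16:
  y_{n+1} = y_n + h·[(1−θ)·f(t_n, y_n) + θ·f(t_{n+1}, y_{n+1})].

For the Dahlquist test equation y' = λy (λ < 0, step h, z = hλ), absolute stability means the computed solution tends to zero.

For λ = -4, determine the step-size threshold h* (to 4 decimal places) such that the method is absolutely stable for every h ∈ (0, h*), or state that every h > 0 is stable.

(-5.3333,0); λ=-4 ⇒ h* = (16/3)/4 = 1.3333.

Test eqn y'=λy, z=hλ:
  y_{n+1} = y_n + z·[11/16·y_n + 5/16·y_{n+1}] ⇒ (1 − 5/16z)y_{n+1} = (1 + 11/16z)y_n
  R(z) = (1 + 11/16z)/(1 − 5/16z).

Find x<0 with |R(x)|<1.
x=-1.48: |R|=0.0120
R=−1: 1+11/16x = −1+5/16x ⇒ -3/8x=2 ⇒ x=2/(-3/8)=-5.3333
Confirm numerically:
  x=-5.312: |R|=0.99699 <1
  x=-4.792: |R|=0.91872 <1
  x=-2.166: |R|=0.29169 <1
  x=-5.853: |R|=1.06888 >1
  x=-5.370: |R|=1.00513 >1
So |R|<1 on (-5.3333, 0).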